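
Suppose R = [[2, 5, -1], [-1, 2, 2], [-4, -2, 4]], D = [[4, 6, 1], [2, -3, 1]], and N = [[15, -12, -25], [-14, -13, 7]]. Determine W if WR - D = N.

W = [[-2, -3, -5], [0, -4, 4]]

WR = N + D = [[19, -6, -24], [-12, -16, 8]].
Right-multiplying both sides by R⁻¹ gives W = (N + D)R⁻¹.
det R = -6; the adjugate gives R⁻¹ = [[-2, 3, -2], [2/3, -2/3, 1/2], [-5/3, 8/3, -3/2]].
W = (N + D)R⁻¹ = [[-2, -3, -5], [0, -4, 4]].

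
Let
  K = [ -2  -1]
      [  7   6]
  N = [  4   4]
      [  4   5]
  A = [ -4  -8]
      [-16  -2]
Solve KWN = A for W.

Left-multiply by K⁻¹ and right-multiply by N⁻¹: W = K⁻¹AN⁻¹.
det K = -5; the adjugate gives K⁻¹ = [[-6/5, -1/5], [7/5, 2/5]].
det N = 4, so N⁻¹ = [[5/4, -1], [-1, 1]].
K⁻¹A = [[8, 10], [-12, -12]].
W = (K⁻¹A)N⁻¹ = [[0, 2], [-3, 0]].

W = [[0, 2], [-3, 0]]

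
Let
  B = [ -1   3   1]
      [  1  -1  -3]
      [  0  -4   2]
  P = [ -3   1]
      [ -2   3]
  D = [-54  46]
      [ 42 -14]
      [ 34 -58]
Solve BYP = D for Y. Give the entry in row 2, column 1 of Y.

1

Y = B⁻¹DP⁻¹ (apply B⁻¹ on the left and P⁻¹ on the right).
det B = 4; the adjugate gives B⁻¹ = [[-7/2, -5/2, -2], [-1/2, -1/2, -1/2], [-1, -1, -1/2]].
det P = -7; the adjugate gives P⁻¹ = [[-3/7, 1/7], [-2/7, 3/7]].
B⁻¹D = [[16, -10], [-11, 13], [-5, -3]].
Y = (B⁻¹D)P⁻¹ = [[-4, -2], [1, 4], [3, -2]].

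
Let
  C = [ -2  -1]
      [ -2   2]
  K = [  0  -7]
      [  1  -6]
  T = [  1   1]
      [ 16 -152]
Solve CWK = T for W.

W = [[-1, -3], [3, 5]]

Isolating W: multiply by C⁻¹ from the left and K⁻¹ from the right, so W = C⁻¹TK⁻¹.
det C = -6, so C⁻¹ = [[-1/3, -1/6], [-1/3, 1/3]].
K has determinant 7; K⁻¹ = [[-6/7, 1], [-1/7, 0]].
C⁻¹T = [[-3, 25], [5, -51]].
W = (C⁻¹T)K⁻¹ = [[-1, -3], [3, 5]].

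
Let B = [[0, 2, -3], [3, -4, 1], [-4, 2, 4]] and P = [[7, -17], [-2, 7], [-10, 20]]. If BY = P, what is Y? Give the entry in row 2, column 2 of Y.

-4

B is on the left of Y, so left-multiply by B⁻¹: Y = B⁻¹P.
det B = -2; the adjugate gives B⁻¹ = [[9, 7, 5], [8, 6, 9/2], [5, 4, 3]].
Y = B⁻¹P = [[9, 7, 5], [8, 6, 9/2], [5, 4, 3]] · [[7, -17], [-2, 7], [-10, 20]] = [[-1, -4], [-1, -4], [-3, 3]].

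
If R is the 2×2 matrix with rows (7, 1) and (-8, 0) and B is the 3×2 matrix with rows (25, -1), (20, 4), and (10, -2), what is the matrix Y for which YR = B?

Since R sits to the right of Y, Y = BR⁻¹.
det R = 8, so R⁻¹ = [[0, -1/8], [1, 7/8]].
Y = BR⁻¹ = [[25, -1], [20, 4], [10, -2]] · [[0, -1/8], [1, 7/8]] = [[-1, -4], [4, 1], [-2, -3]].

Y = [[-1, -4], [4, 1], [-2, -3]]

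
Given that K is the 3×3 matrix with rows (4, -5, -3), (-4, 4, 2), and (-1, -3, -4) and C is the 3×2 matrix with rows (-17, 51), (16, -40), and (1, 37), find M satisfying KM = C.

M = [[-2, 2], [3, -5], [-2, -6]]

K is on the left of M, so left-multiply by K⁻¹: M = K⁻¹C.
det K = 2, so K⁻¹ = [[-5, -11/2, 1], [-9, -19/2, 2], [8, 17/2, -2]].
M = K⁻¹C = [[-5, -11/2, 1], [-9, -19/2, 2], [8, 17/2, -2]] · [[-17, 51], [16, -40], [1, 37]] = [[-2, 2], [3, -5], [-2, -6]].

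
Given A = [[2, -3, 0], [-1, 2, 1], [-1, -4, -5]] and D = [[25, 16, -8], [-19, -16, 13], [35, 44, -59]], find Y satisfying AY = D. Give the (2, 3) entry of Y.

6

Since A multiplies Y on the left, Y = A⁻¹D.
det A = 6, so A⁻¹ = [[-1, -5/2, -1/2], [-1, -5/3, -1/3], [1, 11/6, 1/6]].
Y = A⁻¹D = [[-1, -5/2, -1/2], [-1, -5/3, -1/3], [1, 11/6, 1/6]] · [[25, 16, -8], [-19, -16, 13], [35, 44, -59]] = [[5, 2, 5], [-5, -4, 6], [-4, -6, 6]].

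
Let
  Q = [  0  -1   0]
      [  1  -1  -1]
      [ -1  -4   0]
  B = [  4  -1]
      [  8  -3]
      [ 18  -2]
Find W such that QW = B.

W = [[-2, -2], [-4, 1], [-6, 0]]

Since Q multiplies W on the left, W = Q⁻¹B.
det Q = -1, so Q⁻¹ = [[4, 0, -1], [-1, 0, 0], [5, -1, -1]].
W = Q⁻¹B = [[4, 0, -1], [-1, 0, 0], [5, -1, -1]] · [[4, -1], [8, -3], [18, -2]] = [[-2, -2], [-4, 1], [-6, 0]].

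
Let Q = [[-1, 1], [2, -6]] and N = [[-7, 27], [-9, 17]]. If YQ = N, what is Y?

Y = [[-3, -5], [5, -2]]

Q is on the right of Y, so right-multiply by Q⁻¹: Y = NQ⁻¹.
det Q = 4; the adjugate gives Q⁻¹ = [[-3/2, -1/4], [-1/2, -1/4]].
Y = NQ⁻¹ = [[-7, 27], [-9, 17]] · [[-3/2, -1/4], [-1/2, -1/4]] = [[-3, -5], [5, -2]].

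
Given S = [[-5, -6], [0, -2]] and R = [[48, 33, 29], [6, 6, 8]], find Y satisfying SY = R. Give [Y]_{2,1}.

Left-multiplying both sides by S⁻¹ gives Y = S⁻¹R.
det S = 10; the adjugate gives S⁻¹ = [[-1/5, 3/5], [0, -1/2]].
Y = S⁻¹R = [[-1/5, 3/5], [0, -1/2]] · [[48, 33, 29], [6, 6, 8]] = [[-6, -3, -1], [-3, -3, -4]].

-3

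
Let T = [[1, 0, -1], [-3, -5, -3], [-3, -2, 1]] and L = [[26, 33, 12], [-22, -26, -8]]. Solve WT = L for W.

W = [[-1, -5, -4], [-1, 4, 3]]

Since T sits to the right of W, W = LT⁻¹.
det T = -2; the adjugate gives T⁻¹ = [[11/2, -1, 5/2], [-6, 1, -3], [9/2, -1, 5/2]].
W = LT⁻¹ = [[26, 33, 12], [-22, -26, -8]] · [[11/2, -1, 5/2], [-6, 1, -3], [9/2, -1, 5/2]] = [[-1, -5, -4], [-1, 4, 3]].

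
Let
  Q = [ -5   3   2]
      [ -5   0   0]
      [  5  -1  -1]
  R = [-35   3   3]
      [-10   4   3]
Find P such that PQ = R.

Right-multiplying both sides by Q⁻¹ gives P = RQ⁻¹.
Q has determinant -5; Q⁻¹ = [[0, -1/5, 0], [1, 1, 2], [-1, -2, -3]].
P = RQ⁻¹ = [[-35, 3, 3], [-10, 4, 3]] · [[0, -1/5, 0], [1, 1, 2], [-1, -2, -3]] = [[0, 4, -3], [1, 0, -1]].

P = [[0, 4, -3], [1, 0, -1]]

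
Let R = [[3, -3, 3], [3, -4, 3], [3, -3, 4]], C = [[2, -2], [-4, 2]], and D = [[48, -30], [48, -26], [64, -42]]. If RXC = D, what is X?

X = [[2, 1], [4, 2], [4, -2]]

X = R⁻¹DC⁻¹ (apply R⁻¹ on the left and C⁻¹ on the right).
det R = -3; the adjugate gives R⁻¹ = [[7/3, -1, -1], [1, -1, 0], [-1, 0, 1]].
det C = -4, so C⁻¹ = [[-1/2, -1/2], [-1, -1/2]].
R⁻¹D = [[0, -2], [0, -4], [16, -12]].
X = (R⁻¹D)C⁻¹ = [[2, 1], [4, 2], [4, -2]].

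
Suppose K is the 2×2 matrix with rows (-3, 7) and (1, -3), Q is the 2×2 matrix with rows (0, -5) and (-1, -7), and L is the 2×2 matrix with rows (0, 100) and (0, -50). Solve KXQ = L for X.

X = [[-5, 0], [-5, 0]]

X = K⁻¹LQ⁻¹ (apply K⁻¹ on the left and Q⁻¹ on the right).
det K = 2, so K⁻¹ = [[-3/2, -7/2], [-1/2, -3/2]].
Q has determinant -5; Q⁻¹ = [[7/5, -1], [-1/5, 0]].
K⁻¹L = [[0, 25], [0, 25]].
X = (K⁻¹L)Q⁻¹ = [[-5, 0], [-5, 0]].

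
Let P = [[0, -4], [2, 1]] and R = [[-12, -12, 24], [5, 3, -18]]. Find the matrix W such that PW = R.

Left-multiplying both sides by P⁻¹ gives W = P⁻¹R.
det P = 8; the adjugate gives P⁻¹ = [[1/8, 1/2], [-1/4, 0]].
W = P⁻¹R = [[1/8, 1/2], [-1/4, 0]] · [[-12, -12, 24], [5, 3, -18]] = [[1, 0, -6], [3, 3, -6]].

W = [[1, 0, -6], [3, 3, -6]]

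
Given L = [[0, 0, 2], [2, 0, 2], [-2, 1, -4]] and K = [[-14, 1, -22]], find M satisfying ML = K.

L is on the right of M, so right-multiply by L⁻¹: M = KL⁻¹.
L has determinant 4; L⁻¹ = [[-1/2, 1/2, 0], [1, 1, 1], [1/2, 0, 0]].
M = KL⁻¹ = [[-14, 1, -22]] · [[-1/2, 1/2, 0], [1, 1, 1], [1/2, 0, 0]] = [[-3, -6, 1]].

M = [[-3, -6, 1]]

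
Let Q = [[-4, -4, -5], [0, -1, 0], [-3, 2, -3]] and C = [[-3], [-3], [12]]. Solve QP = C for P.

P = [[-1], [3], [-1]]

Left-multiplying both sides by Q⁻¹ gives P = Q⁻¹C.
det Q = 3; the adjugate gives Q⁻¹ = [[1, -22/3, -5/3], [0, -1, 0], [-1, 20/3, 4/3]].
P = Q⁻¹C = [[1, -22/3, -5/3], [0, -1, 0], [-1, 20/3, 4/3]] · [[-3], [-3], [12]] = [[-1], [3], [-1]].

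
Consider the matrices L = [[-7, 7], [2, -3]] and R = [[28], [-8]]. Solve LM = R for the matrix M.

M = [[-4], [0]]

L is on the left of M, so left-multiply by L⁻¹: M = L⁻¹R.
L has determinant 7; L⁻¹ = [[-3/7, -1], [-2/7, -1]].
M = L⁻¹R = [[-3/7, -1], [-2/7, -1]] · [[28], [-8]] = [[-4], [0]].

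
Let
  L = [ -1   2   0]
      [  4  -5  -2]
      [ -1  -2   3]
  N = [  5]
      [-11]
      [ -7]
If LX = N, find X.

L is on the left of X, so left-multiply by L⁻¹: X = L⁻¹N.
det L = -1; the adjugate gives L⁻¹ = [[19, 6, 4], [10, 3, 2], [13, 4, 3]].
X = L⁻¹N = [[19, 6, 4], [10, 3, 2], [13, 4, 3]] · [[5], [-11], [-7]] = [[1], [3], [0]].

X = [[1], [3], [0]]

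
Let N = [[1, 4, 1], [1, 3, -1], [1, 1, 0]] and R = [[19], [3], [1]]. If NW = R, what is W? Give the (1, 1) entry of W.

-3

Left-multiplying both sides by N⁻¹ gives W = N⁻¹R.
det N = -5, so N⁻¹ = [[-1/5, -1/5, 7/5], [1/5, 1/5, -2/5], [2/5, -3/5, 1/5]].
W = N⁻¹R = [[-1/5, -1/5, 7/5], [1/5, 1/5, -2/5], [2/5, -3/5, 1/5]] · [[19], [3], [1]] = [[-3], [4], [6]].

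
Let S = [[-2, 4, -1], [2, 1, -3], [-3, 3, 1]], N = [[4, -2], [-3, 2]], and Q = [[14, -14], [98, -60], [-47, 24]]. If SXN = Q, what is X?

X = [[5, -3], [1, -4], [1, 4]]

X = S⁻¹QN⁻¹ (apply S⁻¹ on the left and N⁻¹ on the right).
det S = -1; the adjugate gives S⁻¹ = [[-10, 7, 11], [-7, 5, 8], [-9, 6, 10]].
det N = 2, so N⁻¹ = [[1, 1], [3/2, 2]].
S⁻¹Q = [[29, -16], [16, -10], [-8, 6]].
X = (S⁻¹Q)N⁻¹ = [[5, -3], [1, -4], [1, 4]].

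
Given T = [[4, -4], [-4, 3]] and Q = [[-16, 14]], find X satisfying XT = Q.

T is on the right of X, so right-multiply by T⁻¹: X = QT⁻¹.
T has determinant -4; T⁻¹ = [[-3/4, -1], [-1, -1]].
X = QT⁻¹ = [[-16, 14]] · [[-3/4, -1], [-1, -1]] = [[-2, 2]].

X = [[-2, 2]]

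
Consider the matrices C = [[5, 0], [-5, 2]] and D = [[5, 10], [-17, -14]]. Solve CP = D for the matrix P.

P = [[1, 2], [-6, -2]]

Since C multiplies P on the left, P = C⁻¹D.
C has determinant 10; C⁻¹ = [[1/5, 0], [1/2, 1/2]].
P = C⁻¹D = [[1/5, 0], [1/2, 1/2]] · [[5, 10], [-17, -14]] = [[1, 2], [-6, -2]].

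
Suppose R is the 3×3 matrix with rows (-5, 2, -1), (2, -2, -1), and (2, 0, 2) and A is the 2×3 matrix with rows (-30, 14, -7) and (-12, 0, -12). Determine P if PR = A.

P = [[2, -5, -5], [0, 0, -6]]

Since R sits to the right of P, P = AR⁻¹.
det R = 4, so R⁻¹ = [[-1, -1, -1], [-3/2, -2, -7/4], [1, 1, 3/2]].
P = AR⁻¹ = [[-30, 14, -7], [-12, 0, -12]] · [[-1, -1, -1], [-3/2, -2, -7/4], [1, 1, 3/2]] = [[2, -5, -5], [0, 0, -6]].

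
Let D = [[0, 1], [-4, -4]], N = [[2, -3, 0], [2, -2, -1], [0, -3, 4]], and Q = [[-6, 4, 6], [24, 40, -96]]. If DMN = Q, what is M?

M = D⁻¹QN⁻¹ (apply D⁻¹ on the left and N⁻¹ on the right).
D has determinant 4; D⁻¹ = [[-1, -1/4], [1, 0]].
det N = 2; the adjugate gives N⁻¹ = [[-11/2, 6, 3/2], [-4, 4, 1], [-3, 3, 1]].
D⁻¹Q = [[0, -14, 18], [-6, 4, 6]].
M = (D⁻¹Q)N⁻¹ = [[2, -2, 4], [-1, -2, 1]].

M = [[2, -2, 4], [-1, -2, 1]]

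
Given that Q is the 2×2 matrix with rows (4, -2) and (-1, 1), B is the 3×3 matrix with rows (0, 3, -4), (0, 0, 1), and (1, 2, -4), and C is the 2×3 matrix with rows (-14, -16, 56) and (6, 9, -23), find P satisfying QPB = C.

P = [[1, 5, -1], [0, 2, 5]]

Left-multiply by Q⁻¹ and right-multiply by B⁻¹: P = Q⁻¹CB⁻¹.
det Q = 2; the adjugate gives Q⁻¹ = [[1/2, 1], [1/2, 2]].
det B = 3, so B⁻¹ = [[-2/3, 4/3, 1], [1/3, 4/3, 0], [0, 1, 0]].
Q⁻¹C = [[-1, 1, 5], [5, 10, -18]].
P = (Q⁻¹C)B⁻¹ = [[1, 5, -1], [0, 2, 5]].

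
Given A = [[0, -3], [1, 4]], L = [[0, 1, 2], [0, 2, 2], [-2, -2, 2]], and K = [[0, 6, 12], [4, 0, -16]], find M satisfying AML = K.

M = [[0, 2, -2], [-2, 0, 0]]

Left-multiply by A⁻¹ and right-multiply by L⁻¹: M = A⁻¹KL⁻¹.
det A = 3; the adjugate gives A⁻¹ = [[4/3, 1], [-1/3, 0]].
det L = 4; the adjugate gives L⁻¹ = [[2, -3/2, -1/2], [-1, 1, 0], [1, -1/2, 0]].
A⁻¹K = [[4, 8, 0], [0, -2, -4]].
M = (A⁻¹K)L⁻¹ = [[0, 2, -2], [-2, 0, 0]].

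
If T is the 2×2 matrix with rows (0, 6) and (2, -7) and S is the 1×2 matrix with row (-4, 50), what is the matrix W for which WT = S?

W = [[6, -2]]

Right-multiplying both sides by T⁻¹ gives W = ST⁻¹.
det T = -12; the adjugate gives T⁻¹ = [[7/12, 1/2], [1/6, 0]].
W = ST⁻¹ = [[-4, 50]] · [[7/12, 1/2], [1/6, 0]] = [[6, -2]].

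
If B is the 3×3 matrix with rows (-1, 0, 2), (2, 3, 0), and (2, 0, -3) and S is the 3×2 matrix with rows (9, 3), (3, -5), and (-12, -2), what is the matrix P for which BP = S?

P = [[3, 5], [-1, -5], [6, 4]]

Since B multiplies P on the left, P = B⁻¹S.
B has determinant -3; B⁻¹ = [[3, 0, 2], [-2, 1/3, -4/3], [2, 0, 1]].
P = B⁻¹S = [[3, 0, 2], [-2, 1/3, -4/3], [2, 0, 1]] · [[9, 3], [3, -5], [-12, -2]] = [[3, 5], [-1, -5], [6, 4]].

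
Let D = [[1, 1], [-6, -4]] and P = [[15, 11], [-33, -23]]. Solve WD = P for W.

Right-multiplying both sides by D⁻¹ gives W = PD⁻¹.
det D = 2; the adjugate gives D⁻¹ = [[-2, -1/2], [3, 1/2]].
W = PD⁻¹ = [[15, 11], [-33, -23]] · [[-2, -1/2], [3, 1/2]] = [[3, -2], [-3, 5]].

W = [[3, -2], [-3, 5]]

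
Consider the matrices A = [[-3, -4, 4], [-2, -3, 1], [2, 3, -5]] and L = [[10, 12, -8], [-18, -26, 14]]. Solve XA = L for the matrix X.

X = [[-6, 1, -3], [2, 6, 0]]

Right-multiplying both sides by A⁻¹ gives X = LA⁻¹.
A has determinant -4; A⁻¹ = [[-3, 2, -2], [2, -7/4, 5/4], [0, -1/4, -1/4]].
X = LA⁻¹ = [[10, 12, -8], [-18, -26, 14]] · [[-3, 2, -2], [2, -7/4, 5/4], [0, -1/4, -1/4]] = [[-6, 1, -3], [2, 6, 0]].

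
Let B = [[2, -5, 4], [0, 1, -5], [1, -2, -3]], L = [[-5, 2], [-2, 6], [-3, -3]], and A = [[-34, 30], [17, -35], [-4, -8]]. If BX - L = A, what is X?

BX = A + L = [[-39, 32], [15, -29], [-7, -11]].
Left-multiplying both sides by B⁻¹ gives X = B⁻¹(A + L).
B has determinant -5; B⁻¹ = [[13/5, 23/5, -21/5], [1, 2, -2], [1/5, 1/5, -2/5]].
X = B⁻¹(A + L) = [[-3, -4], [5, -4], [-2, 5]].

X = [[-3, -4], [5, -4], [-2, 5]]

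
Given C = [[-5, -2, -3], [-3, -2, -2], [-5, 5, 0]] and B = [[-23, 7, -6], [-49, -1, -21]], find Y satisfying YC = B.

Y = [[-2, 6, 3], [5, 3, 3]]

C is on the right of Y, so right-multiply by C⁻¹: Y = BC⁻¹.
C has determinant 5; C⁻¹ = [[2, -3, -2/5], [2, -3, -1/5], [-5, 7, 4/5]].
Y = BC⁻¹ = [[-23, 7, -6], [-49, -1, -21]] · [[2, -3, -2/5], [2, -3, -1/5], [-5, 7, 4/5]] = [[-2, 6, 3], [5, 3, 3]].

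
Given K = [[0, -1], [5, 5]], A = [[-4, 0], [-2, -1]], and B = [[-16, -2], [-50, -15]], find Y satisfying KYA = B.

Y = [[4, 5], [-3, -2]]

Isolating Y: multiply by K⁻¹ from the left and A⁻¹ from the right, so Y = K⁻¹BA⁻¹.
det K = 5; the adjugate gives K⁻¹ = [[1, 1/5], [-1, 0]].
det A = 4, so A⁻¹ = [[-1/4, 0], [1/2, -1]].
K⁻¹B = [[-26, -5], [16, 2]].
Y = (K⁻¹B)A⁻¹ = [[4, 5], [-3, -2]].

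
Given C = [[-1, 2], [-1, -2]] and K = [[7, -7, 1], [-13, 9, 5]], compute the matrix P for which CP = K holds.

Left-multiplying both sides by C⁻¹ gives P = C⁻¹K.
det C = 4, so C⁻¹ = [[-1/2, -1/2], [1/4, -1/4]].
P = C⁻¹K = [[-1/2, -1/2], [1/4, -1/4]] · [[7, -7, 1], [-13, 9, 5]] = [[3, -1, -3], [5, -4, -1]].

P = [[3, -1, -3], [5, -4, -1]]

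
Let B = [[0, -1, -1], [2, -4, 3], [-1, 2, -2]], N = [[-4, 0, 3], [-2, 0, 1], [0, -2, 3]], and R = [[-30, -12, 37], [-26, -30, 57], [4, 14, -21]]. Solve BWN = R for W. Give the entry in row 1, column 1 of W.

2

W = B⁻¹RN⁻¹ (apply B⁻¹ on the left and N⁻¹ on the right).
det B = -1; the adjugate gives B⁻¹ = [[-2, 4, 7], [-1, 1, 2], [0, -1, -2]].
det N = 4, so N⁻¹ = [[1/2, -3/2, 0], [3/2, -3, -1/2], [1, -2, 0]].
B⁻¹R = [[-16, 2, 7], [12, 10, -22], [18, 2, -15]].
W = (B⁻¹R)N⁻¹ = [[2, 4, -1], [-1, -4, -5], [-3, -3, -1]].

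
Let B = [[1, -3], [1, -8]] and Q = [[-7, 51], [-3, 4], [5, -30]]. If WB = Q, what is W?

W = [[-1, -6], [-4, 1], [2, 3]]

Since B sits to the right of W, W = QB⁻¹.
det B = -5; the adjugate gives B⁻¹ = [[8/5, -3/5], [1/5, -1/5]].
W = QB⁻¹ = [[-7, 51], [-3, 4], [5, -30]] · [[8/5, -3/5], [1/5, -1/5]] = [[-1, -6], [-4, 1], [2, 3]].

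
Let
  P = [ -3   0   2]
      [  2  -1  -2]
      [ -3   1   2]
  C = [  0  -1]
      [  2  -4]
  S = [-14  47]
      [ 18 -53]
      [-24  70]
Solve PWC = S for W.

Left-multiply by P⁻¹ and right-multiply by C⁻¹: W = P⁻¹SC⁻¹.
det P = -2; the adjugate gives P⁻¹ = [[0, -1, -1], [-1, 0, 1], [1/2, -3/2, -3/2]].
det C = 2, so C⁻¹ = [[-2, 1/2], [-1, 0]].
P⁻¹S = [[6, -17], [-10, 23], [2, -2]].
W = (P⁻¹S)C⁻¹ = [[5, 3], [-3, -5], [-2, 1]].

W = [[5, 3], [-3, -5], [-2, 1]]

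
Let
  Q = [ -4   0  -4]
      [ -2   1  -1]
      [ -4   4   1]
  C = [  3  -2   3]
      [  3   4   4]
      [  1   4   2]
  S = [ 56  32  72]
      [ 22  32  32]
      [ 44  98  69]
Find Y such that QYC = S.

Left-multiply by Q⁻¹ and right-multiply by C⁻¹: Y = Q⁻¹SC⁻¹.
det Q = -4; the adjugate gives Q⁻¹ = [[-5/4, 4, -1], [-3/2, 5, -1], [1, -4, 1]].
C has determinant 4; C⁻¹ = [[-2, 4, -5], [-1/2, 3/4, -3/4], [2, -7/2, 9/2]].
Q⁻¹S = [[-26, -10, -31], [-18, 14, -17], [12, 2, 13]].
Y = (Q⁻¹S)C⁻¹ = [[-5, -3, -2], [-5, -2, 3], [1, 4, -3]].

Y = [[-5, -3, -2], [-5, -2, 3], [1, 4, -3]]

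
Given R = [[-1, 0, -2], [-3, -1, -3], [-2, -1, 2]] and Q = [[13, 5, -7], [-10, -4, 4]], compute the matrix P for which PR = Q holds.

P = [[-4, 1, -6], [2, 0, 4]]

R is on the right of P, so right-multiply by R⁻¹: P = QR⁻¹.
det R = 3, so R⁻¹ = [[-5/3, 2/3, -2/3], [4, -2, 1], [1/3, -1/3, 1/3]].
P = QR⁻¹ = [[13, 5, -7], [-10, -4, 4]] · [[-5/3, 2/3, -2/3], [4, -2, 1], [1/3, -1/3, 1/3]] = [[-4, 1, -6], [2, 0, 4]].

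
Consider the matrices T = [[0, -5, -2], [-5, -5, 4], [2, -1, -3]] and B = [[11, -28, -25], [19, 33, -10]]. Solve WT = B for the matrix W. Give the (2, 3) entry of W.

T is on the right of W, so right-multiply by T⁻¹: W = BT⁻¹.
det T = 5, so T⁻¹ = [[19/5, -13/5, -6], [-7/5, 4/5, 2], [3, -2, -5]].
W = BT⁻¹ = [[11, -28, -25], [19, 33, -10]] · [[19/5, -13/5, -6], [-7/5, 4/5, 2], [3, -2, -5]] = [[6, -1, 3], [-4, -3, 2]].

2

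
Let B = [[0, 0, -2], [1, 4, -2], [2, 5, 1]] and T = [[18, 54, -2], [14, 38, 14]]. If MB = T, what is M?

B is on the right of M, so right-multiply by B⁻¹: M = TB⁻¹.
det B = 6, so B⁻¹ = [[7/3, -5/3, 4/3], [-5/6, 2/3, -1/3], [-1/2, 0, 0]].
M = TB⁻¹ = [[18, 54, -2], [14, 38, 14]] · [[7/3, -5/3, 4/3], [-5/6, 2/3, -1/3], [-1/2, 0, 0]] = [[-2, 6, 6], [-6, 2, 6]].

M = [[-2, 6, 6], [-6, 2, 6]]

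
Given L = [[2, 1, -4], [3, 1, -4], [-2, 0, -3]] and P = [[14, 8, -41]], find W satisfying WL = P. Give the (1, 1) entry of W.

L is on the right of W, so right-multiply by L⁻¹: W = PL⁻¹.
det L = 3; the adjugate gives L⁻¹ = [[-1, 1, 0], [17/3, -14/3, -4/3], [2/3, -2/3, -1/3]].
W = PL⁻¹ = [[14, 8, -41]] · [[-1, 1, 0], [17/3, -14/3, -4/3], [2/3, -2/3, -1/3]] = [[4, 4, 3]].

4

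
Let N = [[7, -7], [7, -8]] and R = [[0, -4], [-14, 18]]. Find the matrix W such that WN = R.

W = [[-4, 4], [2, -4]]

N is on the right of W, so right-multiply by N⁻¹: W = RN⁻¹.
det N = -7; the adjugate gives N⁻¹ = [[8/7, -1], [1, -1]].
W = RN⁻¹ = [[0, -4], [-14, 18]] · [[8/7, -1], [1, -1]] = [[-4, 4], [2, -4]].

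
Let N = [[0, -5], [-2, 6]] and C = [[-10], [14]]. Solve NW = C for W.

W = [[-1], [2]]

Since N multiplies W on the left, W = N⁻¹C.
det N = -10, so N⁻¹ = [[-3/5, -1/2], [-1/5, 0]].
W = N⁻¹C = [[-3/5, -1/2], [-1/5, 0]] · [[-10], [14]] = [[-1], [2]].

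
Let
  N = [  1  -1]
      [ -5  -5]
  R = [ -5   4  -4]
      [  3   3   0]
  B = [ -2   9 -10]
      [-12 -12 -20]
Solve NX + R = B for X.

NX = B − R = [[3, 5, -6], [-15, -15, -20]].
Since N multiplies X on the left, X = N⁻¹(B − R).
N has determinant -10; N⁻¹ = [[1/2, -1/10], [-1/2, -1/10]].
X = N⁻¹(B − R) = [[3, 4, -1], [0, -1, 5]].

X = [[3, 4, -1], [0, -1, 5]]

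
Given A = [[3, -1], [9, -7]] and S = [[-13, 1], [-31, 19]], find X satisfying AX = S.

Left-multiplying both sides by A⁻¹ gives X = A⁻¹S.
det A = -12; the adjugate gives A⁻¹ = [[7/12, -1/12], [3/4, -1/4]].
X = A⁻¹S = [[7/12, -1/12], [3/4, -1/4]] · [[-13, 1], [-31, 19]] = [[-5, -1], [-2, -4]].

X = [[-5, -1], [-2, -4]]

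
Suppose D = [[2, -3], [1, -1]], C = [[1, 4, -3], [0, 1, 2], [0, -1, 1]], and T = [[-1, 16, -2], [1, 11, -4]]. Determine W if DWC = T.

W = [[4, 1, 0], [3, -1, 5]]

Isolating W: multiply by D⁻¹ from the left and C⁻¹ from the right, so W = D⁻¹TC⁻¹.
det D = 1; the adjugate gives D⁻¹ = [[-1, 3], [-1, 2]].
det C = 3; the adjugate gives C⁻¹ = [[1, -1/3, 11/3], [0, 1/3, -2/3], [0, 1/3, 1/3]].
D⁻¹T = [[4, 17, -10], [3, 6, -6]].
W = (D⁻¹T)C⁻¹ = [[4, 1, 0], [3, -1, 5]].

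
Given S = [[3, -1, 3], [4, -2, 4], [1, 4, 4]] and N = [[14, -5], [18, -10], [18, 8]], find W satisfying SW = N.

Left-multiplying both sides by S⁻¹ gives W = S⁻¹N.
S has determinant -6; S⁻¹ = [[4, -8/3, -1/3], [2, -3/2, 0], [-3, 13/6, 1/3]].
W = S⁻¹N = [[4, -8/3, -1/3], [2, -3/2, 0], [-3, 13/6, 1/3]] · [[14, -5], [18, -10], [18, 8]] = [[2, 4], [1, 5], [3, -4]].

W = [[2, 4], [1, 5], [3, -4]]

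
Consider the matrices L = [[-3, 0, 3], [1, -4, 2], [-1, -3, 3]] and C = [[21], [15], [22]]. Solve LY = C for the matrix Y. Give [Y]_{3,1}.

6

Since L multiplies Y on the left, Y = L⁻¹C.
det L = -3; the adjugate gives L⁻¹ = [[2, 3, -4], [5/3, 2, -3], [7/3, 3, -4]].
Y = L⁻¹C = [[2, 3, -4], [5/3, 2, -3], [7/3, 3, -4]] · [[21], [15], [22]] = [[-1], [-1], [6]].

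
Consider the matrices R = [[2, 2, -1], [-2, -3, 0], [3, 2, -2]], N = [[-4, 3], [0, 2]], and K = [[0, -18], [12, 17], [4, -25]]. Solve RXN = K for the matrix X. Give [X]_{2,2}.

-1

Isolating X: multiply by R⁻¹ from the left and N⁻¹ from the right, so X = R⁻¹KN⁻¹.
det R = -1; the adjugate gives R⁻¹ = [[-6, -2, 3], [4, 1, -2], [-5, -2, 2]].
N has determinant -8; N⁻¹ = [[-1/4, 3/8], [0, 1/2]].
R⁻¹K = [[-12, -1], [4, -5], [-16, 6]].
X = (R⁻¹K)N⁻¹ = [[3, -5], [-1, -1], [4, -3]].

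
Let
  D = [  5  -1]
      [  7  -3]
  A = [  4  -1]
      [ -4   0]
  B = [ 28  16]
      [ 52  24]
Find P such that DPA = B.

Isolating P: multiply by D⁻¹ from the left and A⁻¹ from the right, so P = D⁻¹BA⁻¹.
det D = -8; the adjugate gives D⁻¹ = [[3/8, -1/8], [7/8, -5/8]].
A has determinant -4; A⁻¹ = [[0, -1/4], [-1, -1]].
D⁻¹B = [[4, 3], [-8, -1]].
P = (D⁻¹B)A⁻¹ = [[-3, -4], [1, 3]].

P = [[-3, -4], [1, 3]]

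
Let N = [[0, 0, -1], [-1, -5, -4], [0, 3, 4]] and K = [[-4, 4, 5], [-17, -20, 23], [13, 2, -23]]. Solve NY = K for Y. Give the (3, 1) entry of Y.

Since N multiplies Y on the left, Y = N⁻¹K.
det N = 3, so N⁻¹ = [[-8/3, -1, -5/3], [4/3, 0, 1/3], [-1, 0, 0]].
Y = N⁻¹K = [[-8/3, -1, -5/3], [4/3, 0, 1/3], [-1, 0, 0]] · [[-4, 4, 5], [-17, -20, 23], [13, 2, -23]] = [[6, 6, 2], [-1, 6, -1], [4, -4, -5]].

4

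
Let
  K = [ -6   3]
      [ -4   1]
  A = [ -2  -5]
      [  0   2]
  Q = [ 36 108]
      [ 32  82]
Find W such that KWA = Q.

Isolating W: multiply by K⁻¹ from the left and A⁻¹ from the right, so W = K⁻¹QA⁻¹.
K has determinant 6; K⁻¹ = [[1/6, -1/2], [2/3, -1]].
det A = -4, so A⁻¹ = [[-1/2, -5/4], [0, 1/2]].
K⁻¹Q = [[-10, -23], [-8, -10]].
W = (K⁻¹Q)A⁻¹ = [[5, 1], [4, 5]].

W = [[5, 1], [4, 5]]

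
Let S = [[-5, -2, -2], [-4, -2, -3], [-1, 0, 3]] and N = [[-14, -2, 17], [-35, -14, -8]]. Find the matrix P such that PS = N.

S is on the right of P, so right-multiply by S⁻¹: P = NS⁻¹.
det S = 4; the adjugate gives S⁻¹ = [[-3/2, 3/2, 1/2], [15/4, -17/4, -7/4], [-1/2, 1/2, 1/2]].
P = NS⁻¹ = [[-14, -2, 17], [-35, -14, -8]] · [[-3/2, 3/2, 1/2], [15/4, -17/4, -7/4], [-1/2, 1/2, 1/2]] = [[5, -4, 5], [4, 3, 3]].

P = [[5, -4, 5], [4, 3, 3]]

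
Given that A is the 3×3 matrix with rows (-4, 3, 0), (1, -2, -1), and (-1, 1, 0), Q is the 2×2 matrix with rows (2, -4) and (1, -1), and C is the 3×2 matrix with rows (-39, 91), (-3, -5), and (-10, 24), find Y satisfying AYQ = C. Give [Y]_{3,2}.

4

Isolating Y: multiply by A⁻¹ from the left and Q⁻¹ from the right, so Y = A⁻¹CQ⁻¹.
A has determinant -1; A⁻¹ = [[-1, 0, 3], [-1, 0, 4], [1, -1, -5]].
det Q = 2; the adjugate gives Q⁻¹ = [[-1/2, 2], [-1/2, 1]].
A⁻¹C = [[9, -19], [-1, 5], [14, -24]].
Y = (A⁻¹C)Q⁻¹ = [[5, -1], [-2, 3], [5, 4]].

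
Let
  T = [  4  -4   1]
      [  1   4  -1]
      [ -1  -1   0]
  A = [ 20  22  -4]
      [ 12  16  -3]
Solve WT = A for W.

Right-multiplying both sides by T⁻¹ gives W = AT⁻¹.
T has determinant -5; T⁻¹ = [[1/5, 1/5, 0], [-1/5, -1/5, -1], [-3/5, -8/5, -4]].
W = AT⁻¹ = [[20, 22, -4], [12, 16, -3]] · [[1/5, 1/5, 0], [-1/5, -1/5, -1], [-3/5, -8/5, -4]] = [[2, 6, -6], [1, 4, -4]].

W = [[2, 6, -6], [1, 4, -4]]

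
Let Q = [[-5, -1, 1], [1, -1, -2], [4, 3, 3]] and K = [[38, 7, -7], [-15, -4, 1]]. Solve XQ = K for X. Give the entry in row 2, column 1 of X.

2

Since Q sits to the right of X, X = KQ⁻¹.
det Q = 3; the adjugate gives Q⁻¹ = [[1, 2, 1], [-11/3, -19/3, -3], [7/3, 11/3, 2]].
X = KQ⁻¹ = [[38, 7, -7], [-15, -4, 1]] · [[1, 2, 1], [-11/3, -19/3, -3], [7/3, 11/3, 2]] = [[-4, 6, 3], [2, -1, -1]].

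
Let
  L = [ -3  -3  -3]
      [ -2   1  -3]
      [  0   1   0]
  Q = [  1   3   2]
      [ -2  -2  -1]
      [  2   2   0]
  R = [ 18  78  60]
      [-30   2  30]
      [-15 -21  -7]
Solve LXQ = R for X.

X = [[-2, -2, 5], [-3, 1, -5], [-5, 1, 2]]

Left-multiply by L⁻¹ and right-multiply by Q⁻¹: X = L⁻¹RQ⁻¹.
det L = -3, so L⁻¹ = [[-1, 1, -4], [0, 0, 1], [2/3, -1, 3]].
Q has determinant -4; Q⁻¹ = [[-1/2, -1, -1/4], [1/2, 1, 3/4], [0, -1, -1]].
L⁻¹R = [[12, 8, -2], [-15, -21, -7], [-3, -13, -11]].
X = (L⁻¹R)Q⁻¹ = [[-2, -2, 5], [-3, 1, -5], [-5, 1, 2]].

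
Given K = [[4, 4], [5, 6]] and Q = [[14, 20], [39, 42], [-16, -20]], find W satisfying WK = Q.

Right-multiplying both sides by K⁻¹ gives W = QK⁻¹.
K has determinant 4; K⁻¹ = [[3/2, -1], [-5/4, 1]].
W = QK⁻¹ = [[14, 20], [39, 42], [-16, -20]] · [[3/2, -1], [-5/4, 1]] = [[-4, 6], [6, 3], [1, -4]].

W = [[-4, 6], [6, 3], [1, -4]]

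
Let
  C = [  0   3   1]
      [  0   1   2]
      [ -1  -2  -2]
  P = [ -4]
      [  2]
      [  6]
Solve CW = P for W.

Since C multiplies W on the left, W = C⁻¹P.
C has determinant -5; C⁻¹ = [[-2/5, -4/5, -1], [2/5, -1/5, 0], [-1/5, 3/5, 0]].
W = C⁻¹P = [[-2/5, -4/5, -1], [2/5, -1/5, 0], [-1/5, 3/5, 0]] · [[-4], [2], [6]] = [[-6], [-2], [2]].

W = [[-6], [-2], [2]]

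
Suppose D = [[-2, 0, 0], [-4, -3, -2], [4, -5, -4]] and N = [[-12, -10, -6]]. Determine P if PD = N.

Right-multiplying both sides by D⁻¹ gives P = ND⁻¹.
det D = -4; the adjugate gives D⁻¹ = [[-1/2, 0, 0], [6, -2, 1], [-8, 5/2, -3/2]].
P = ND⁻¹ = [[-12, -10, -6]] · [[-1/2, 0, 0], [6, -2, 1], [-8, 5/2, -3/2]] = [[-6, 5, -1]].

P = [[-6, 5, -1]]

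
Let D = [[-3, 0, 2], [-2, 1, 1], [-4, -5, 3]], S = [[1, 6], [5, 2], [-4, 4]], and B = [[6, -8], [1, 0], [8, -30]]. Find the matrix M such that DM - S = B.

M = [[-3, 4], [1, 5], [-1, 5]]

DM = B + S = [[7, -2], [6, 2], [4, -26]].
D is on the left of M, so left-multiply by D⁻¹: M = D⁻¹(B + S).
det D = 4, so D⁻¹ = [[2, -5/2, -1/2], [1/2, -1/4, -1/4], [7/2, -15/4, -3/4]].
M = D⁻¹(B + S) = [[-3, 4], [1, 5], [-1, 5]].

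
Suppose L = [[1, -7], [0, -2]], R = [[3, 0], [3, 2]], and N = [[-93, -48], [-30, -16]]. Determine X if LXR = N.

Left-multiply by L⁻¹ and right-multiply by R⁻¹: X = L⁻¹NR⁻¹.
det L = -2, so L⁻¹ = [[1, -7/2], [0, -1/2]].
det R = 6; the adjugate gives R⁻¹ = [[1/3, 0], [-1/2, 1/2]].
L⁻¹N = [[12, 8], [15, 8]].
X = (L⁻¹N)R⁻¹ = [[0, 4], [1, 4]].

X = [[0, 4], [1, 4]]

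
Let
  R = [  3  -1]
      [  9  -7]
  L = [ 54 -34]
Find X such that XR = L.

X = [[6, 4]]

R is on the right of X, so right-multiply by R⁻¹: X = LR⁻¹.
det R = -12; the adjugate gives R⁻¹ = [[7/12, -1/12], [3/4, -1/4]].
X = LR⁻¹ = [[54, -34]] · [[7/12, -1/12], [3/4, -1/4]] = [[6, 4]].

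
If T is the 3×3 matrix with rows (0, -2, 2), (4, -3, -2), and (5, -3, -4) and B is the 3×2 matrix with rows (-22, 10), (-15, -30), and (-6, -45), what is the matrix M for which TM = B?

M = [[-3, -5], [5, 0], [-6, 5]]

Since T multiplies M on the left, M = T⁻¹B.
T has determinant -6; T⁻¹ = [[-1, 7/3, -5/3], [-1, 5/3, -4/3], [-1/2, 5/3, -4/3]].
M = T⁻¹B = [[-1, 7/3, -5/3], [-1, 5/3, -4/3], [-1/2, 5/3, -4/3]] · [[-22, 10], [-15, -30], [-6, -45]] = [[-3, -5], [5, 0], [-6, 5]].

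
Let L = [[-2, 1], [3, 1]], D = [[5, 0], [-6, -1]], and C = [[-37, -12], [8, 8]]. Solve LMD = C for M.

M = [[-3, -4], [1, 4]]

Left-multiply by L⁻¹ and right-multiply by D⁻¹: M = L⁻¹CD⁻¹.
L has determinant -5; L⁻¹ = [[-1/5, 1/5], [3/5, 2/5]].
det D = -5; the adjugate gives D⁻¹ = [[1/5, 0], [-6/5, -1]].
L⁻¹C = [[9, 4], [-19, -4]].
M = (L⁻¹C)D⁻¹ = [[-3, -4], [1, 4]].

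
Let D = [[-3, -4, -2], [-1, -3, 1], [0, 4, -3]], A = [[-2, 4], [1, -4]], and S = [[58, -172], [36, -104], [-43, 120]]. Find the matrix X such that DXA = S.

Left-multiply by D⁻¹ and right-multiply by A⁻¹: X = D⁻¹SA⁻¹.
D has determinant 5; D⁻¹ = [[1, -4, -2], [-3/5, 9/5, 1], [-4/5, 12/5, 1]].
A has determinant 4; A⁻¹ = [[-1, -1], [-1/4, -1/2]].
D⁻¹S = [[0, 4], [-13, 36], [-3, 8]].
X = (D⁻¹S)A⁻¹ = [[-1, -2], [4, -5], [1, -1]].

X = [[-1, -2], [4, -5], [1, -1]]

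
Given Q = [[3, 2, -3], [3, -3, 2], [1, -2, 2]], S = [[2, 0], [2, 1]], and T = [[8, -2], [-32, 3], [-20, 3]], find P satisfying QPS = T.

P = [[-3, 1], [0, 2], [-5, 3]]

Left-multiply by Q⁻¹ and right-multiply by S⁻¹: P = Q⁻¹TS⁻¹.
Q has determinant -5; Q⁻¹ = [[2/5, -2/5, 1], [4/5, -9/5, 3], [3/5, -8/5, 3]].
det S = 2, so S⁻¹ = [[1/2, 0], [-1, 1]].
Q⁻¹T = [[-4, 1], [4, 2], [-4, 3]].
P = (Q⁻¹T)S⁻¹ = [[-3, 1], [0, 2], [-5, 3]].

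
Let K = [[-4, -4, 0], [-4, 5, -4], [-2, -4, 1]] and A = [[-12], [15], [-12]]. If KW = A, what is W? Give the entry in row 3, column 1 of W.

0

Since K multiplies W on the left, W = K⁻¹A.
det K = -4, so K⁻¹ = [[11/4, -1, -4], [-3, 1, 4], [-13/2, 2, 9]].
W = K⁻¹A = [[11/4, -1, -4], [-3, 1, 4], [-13/2, 2, 9]] · [[-12], [15], [-12]] = [[0], [3], [0]].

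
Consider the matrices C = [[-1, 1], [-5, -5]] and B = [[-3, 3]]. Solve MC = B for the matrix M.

Right-multiplying both sides by C⁻¹ gives M = BC⁻¹.
C has determinant 10; C⁻¹ = [[-1/2, -1/10], [1/2, -1/10]].
M = BC⁻¹ = [[-3, 3]] · [[-1/2, -1/10], [1/2, -1/10]] = [[3, 0]].

M = [[3, 0]]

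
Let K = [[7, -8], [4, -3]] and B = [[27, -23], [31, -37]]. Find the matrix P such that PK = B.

P = [[1, 5], [5, -1]]

Right-multiplying both sides by K⁻¹ gives P = BK⁻¹.
det K = 11, so K⁻¹ = [[-3/11, 8/11], [-4/11, 7/11]].
P = BK⁻¹ = [[27, -23], [31, -37]] · [[-3/11, 8/11], [-4/11, 7/11]] = [[1, 5], [5, -1]].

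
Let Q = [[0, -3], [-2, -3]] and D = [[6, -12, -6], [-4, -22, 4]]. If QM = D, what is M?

M = [[5, 5, -5], [-2, 4, 2]]

Since Q multiplies M on the left, M = Q⁻¹D.
det Q = -6, so Q⁻¹ = [[1/2, -1/2], [-1/3, 0]].
M = Q⁻¹D = [[1/2, -1/2], [-1/3, 0]] · [[6, -12, -6], [-4, -22, 4]] = [[5, 5, -5], [-2, 4, 2]].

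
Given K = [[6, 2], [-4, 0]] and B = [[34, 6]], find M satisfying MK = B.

K is on the right of M, so right-multiply by K⁻¹: M = BK⁻¹.
det K = 8; the adjugate gives K⁻¹ = [[0, -1/4], [1/2, 3/4]].
M = BK⁻¹ = [[34, 6]] · [[0, -1/4], [1/2, 3/4]] = [[3, -4]].

M = [[3, -4]]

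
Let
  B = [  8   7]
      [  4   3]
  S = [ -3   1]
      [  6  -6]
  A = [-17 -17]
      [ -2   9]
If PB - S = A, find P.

P = [[-1, -3], [0, 1]]

PB = A + S = [[-20, -16], [4, 3]].
Since B sits to the right of P, P = (A + S)B⁻¹.
B has determinant -4; B⁻¹ = [[-3/4, 7/4], [1, -2]].
P = (A + S)B⁻¹ = [[-1, -3], [0, 1]].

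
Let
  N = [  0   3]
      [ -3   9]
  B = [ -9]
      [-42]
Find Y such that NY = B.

Since N multiplies Y on the left, Y = N⁻¹B.
det N = 9, so N⁻¹ = [[1, -1/3], [1/3, 0]].
Y = N⁻¹B = [[1, -1/3], [1/3, 0]] · [[-9], [-42]] = [[5], [-3]].

Y = [[5], [-3]]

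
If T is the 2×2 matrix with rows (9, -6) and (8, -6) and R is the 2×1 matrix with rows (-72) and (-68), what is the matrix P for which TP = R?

Left-multiplying both sides by T⁻¹ gives P = T⁻¹R.
T has determinant -6; T⁻¹ = [[1, -1], [4/3, -3/2]].
P = T⁻¹R = [[1, -1], [4/3, -3/2]] · [[-72], [-68]] = [[-4], [6]].

P = [[-4], [6]]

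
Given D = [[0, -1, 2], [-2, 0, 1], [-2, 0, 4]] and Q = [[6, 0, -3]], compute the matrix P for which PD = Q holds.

D is on the right of P, so right-multiply by D⁻¹: P = QD⁻¹.
det D = -6, so D⁻¹ = [[0, -2/3, 1/6], [-1, -2/3, 2/3], [0, -1/3, 1/3]].
P = QD⁻¹ = [[6, 0, -3]] · [[0, -2/3, 1/6], [-1, -2/3, 2/3], [0, -1/3, 1/3]] = [[0, -3, 0]].

P = [[0, -3, 0]]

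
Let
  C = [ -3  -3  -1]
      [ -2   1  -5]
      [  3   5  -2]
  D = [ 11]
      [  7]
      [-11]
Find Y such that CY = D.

Y = [[0], [-3], [-2]]

Since C multiplies Y on the left, Y = C⁻¹D.
C has determinant 1; C⁻¹ = [[23, -11, 16], [-19, 9, -13], [-13, 6, -9]].
Y = C⁻¹D = [[23, -11, 16], [-19, 9, -13], [-13, 6, -9]] · [[11], [7], [-11]] = [[0], [-3], [-2]].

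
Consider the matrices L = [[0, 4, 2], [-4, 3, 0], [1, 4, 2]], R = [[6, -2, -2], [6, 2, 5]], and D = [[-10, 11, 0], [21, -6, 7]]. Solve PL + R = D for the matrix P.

PL = D − R = [[-16, 13, 2], [15, -8, 2]].
L is on the right of P, so right-multiply by L⁻¹: P = (D − R)L⁻¹.
L has determinant -6; L⁻¹ = [[-1, 0, 1], [-4/3, 1/3, 4/3], [19/6, -2/3, -8/3]].
P = (D − R)L⁻¹ = [[5, 3, -4], [2, -4, -1]].

P = [[5, 3, -4], [2, -4, -1]]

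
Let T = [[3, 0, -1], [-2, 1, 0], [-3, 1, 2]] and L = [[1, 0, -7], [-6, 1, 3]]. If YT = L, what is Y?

Y = [[-1, 4, -4], [-1, 0, 1]]

T is on the right of Y, so right-multiply by T⁻¹: Y = LT⁻¹.
T has determinant 5; T⁻¹ = [[2/5, -1/5, 1/5], [4/5, 3/5, 2/5], [1/5, -3/5, 3/5]].
Y = LT⁻¹ = [[1, 0, -7], [-6, 1, 3]] · [[2/5, -1/5, 1/5], [4/5, 3/5, 2/5], [1/5, -3/5, 3/5]] = [[-1, 4, -4], [-1, 0, 1]].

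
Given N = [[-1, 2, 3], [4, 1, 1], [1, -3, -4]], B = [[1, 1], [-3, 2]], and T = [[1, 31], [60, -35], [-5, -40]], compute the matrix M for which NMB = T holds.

M = N⁻¹TB⁻¹ (apply N⁻¹ on the left and B⁻¹ on the right).
det N = -4; the adjugate gives N⁻¹ = [[1/4, 1/4, 1/4], [-17/4, -1/4, -13/4], [13/4, 1/4, 9/4]].
det B = 5; the adjugate gives B⁻¹ = [[2/5, -1/5], [3/5, 1/5]].
N⁻¹T = [[14, -11], [-3, 7], [7, 2]].
M = (N⁻¹T)B⁻¹ = [[-1, -5], [3, 2], [4, -1]].

M = [[-1, -5], [3, 2], [4, -1]]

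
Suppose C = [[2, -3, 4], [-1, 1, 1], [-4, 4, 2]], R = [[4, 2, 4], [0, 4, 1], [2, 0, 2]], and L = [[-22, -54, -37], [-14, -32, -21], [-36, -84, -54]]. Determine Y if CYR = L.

Y = C⁻¹LR⁻¹ (apply C⁻¹ on the left and R⁻¹ on the right).
C has determinant 2; C⁻¹ = [[-1, 11, -7/2], [-1, 10, -3], [0, 2, -1/2]].
det R = 4; the adjugate gives R⁻¹ = [[2, -1, -7/2], [1/2, 0, -1], [-2, 1, 4]].
C⁻¹L = [[-6, -4, -5], [-10, -14, -11], [-10, -22, -15]].
Y = (C⁻¹L)R⁻¹ = [[-4, 1, 5], [-5, -1, 5], [-1, -5, -3]].

Y = [[-4, 1, 5], [-5, -1, 5], [-1, -5, -3]]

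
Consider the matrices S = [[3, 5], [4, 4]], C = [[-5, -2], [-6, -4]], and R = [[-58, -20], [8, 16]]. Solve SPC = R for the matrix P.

Left-multiply by S⁻¹ and right-multiply by C⁻¹: P = S⁻¹RC⁻¹.
S has determinant -8; S⁻¹ = [[-1/2, 5/8], [1/2, -3/8]].
det C = 8, so C⁻¹ = [[-1/2, 1/4], [3/4, -5/8]].
S⁻¹R = [[34, 20], [-32, -16]].
P = (S⁻¹R)C⁻¹ = [[-2, -4], [4, 2]].

P = [[-2, -4], [4, 2]]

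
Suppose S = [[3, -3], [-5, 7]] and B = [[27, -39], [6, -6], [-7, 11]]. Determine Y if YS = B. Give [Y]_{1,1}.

Since S sits to the right of Y, Y = BS⁻¹.
det S = 6; the adjugate gives S⁻¹ = [[7/6, 1/2], [5/6, 1/2]].
Y = BS⁻¹ = [[27, -39], [6, -6], [-7, 11]] · [[7/6, 1/2], [5/6, 1/2]] = [[-1, -6], [2, 0], [1, 2]].

-1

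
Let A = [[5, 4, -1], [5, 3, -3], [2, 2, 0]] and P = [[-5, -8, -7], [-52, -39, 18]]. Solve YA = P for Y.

Y = [[-5, 4, 0], [-3, -5, -6]]

A is on the right of Y, so right-multiply by A⁻¹: Y = PA⁻¹.
det A = 2; the adjugate gives A⁻¹ = [[3, -1, -9/2], [-3, 1, 5], [2, -1, -5/2]].
Y = PA⁻¹ = [[-5, -8, -7], [-52, -39, 18]] · [[3, -1, -9/2], [-3, 1, 5], [2, -1, -5/2]] = [[-5, 4, 0], [-3, -5, -6]].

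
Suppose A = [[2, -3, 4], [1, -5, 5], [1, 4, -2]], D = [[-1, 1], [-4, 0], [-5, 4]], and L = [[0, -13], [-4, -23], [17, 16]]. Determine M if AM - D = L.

AM = L + D = [[-1, -12], [-8, -23], [12, 20]].
Since A multiplies M on the left, M = A⁻¹(L + D).
A has determinant -5; A⁻¹ = [[2, -2, -1], [-7/5, 8/5, 6/5], [-9/5, 11/5, 7/5]].
M = A⁻¹(L + D) = [[2, 2], [3, 4], [1, -1]].

M = [[2, 2], [3, 4], [1, -1]]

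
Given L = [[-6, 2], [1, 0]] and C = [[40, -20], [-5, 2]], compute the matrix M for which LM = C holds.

L is on the left of M, so left-multiply by L⁻¹: M = L⁻¹C.
det L = -2, so L⁻¹ = [[0, 1], [1/2, 3]].
M = L⁻¹C = [[0, 1], [1/2, 3]] · [[40, -20], [-5, 2]] = [[-5, 2], [5, -4]].

M = [[-5, 2], [5, -4]]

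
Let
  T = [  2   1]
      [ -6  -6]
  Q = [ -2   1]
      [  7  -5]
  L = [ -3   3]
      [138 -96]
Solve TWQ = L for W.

W = [[-3, 2], [4, -5]]

Left-multiply by T⁻¹ and right-multiply by Q⁻¹: W = T⁻¹LQ⁻¹.
T has determinant -6; T⁻¹ = [[1, 1/6], [-1, -1/3]].
det Q = 3; the adjugate gives Q⁻¹ = [[-5/3, -1/3], [-7/3, -2/3]].
T⁻¹L = [[20, -13], [-43, 29]].
W = (T⁻¹L)Q⁻¹ = [[-3, 2], [4, -5]].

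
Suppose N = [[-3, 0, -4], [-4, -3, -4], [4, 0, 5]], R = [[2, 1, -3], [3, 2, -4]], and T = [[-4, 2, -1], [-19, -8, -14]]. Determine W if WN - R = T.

WN = T + R = [[-2, 3, -4], [-16, -6, -18]].
Since N sits to the right of W, W = (T + R)N⁻¹.
det N = -3, so N⁻¹ = [[5, 0, 4], [-4/3, -1/3, -4/3], [-4, 0, -3]].
W = (T + R)N⁻¹ = [[2, -1, 0], [0, 2, -2]].

W = [[2, -1, 0], [0, 2, -2]]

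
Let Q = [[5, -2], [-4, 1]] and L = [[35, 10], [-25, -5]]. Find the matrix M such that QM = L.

M = [[5, 0], [-5, -5]]

Q is on the left of M, so left-multiply by Q⁻¹: M = Q⁻¹L.
det Q = -3, so Q⁻¹ = [[-1/3, -2/3], [-4/3, -5/3]].
M = Q⁻¹L = [[-1/3, -2/3], [-4/3, -5/3]] · [[35, 10], [-25, -5]] = [[5, 0], [-5, -5]].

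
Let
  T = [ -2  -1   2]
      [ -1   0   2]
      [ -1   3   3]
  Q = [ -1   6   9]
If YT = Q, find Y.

Y = [[-3, 6, 1]]

Since T sits to the right of Y, Y = QT⁻¹.
det T = 5; the adjugate gives T⁻¹ = [[-6/5, 9/5, -2/5], [1/5, -4/5, 2/5], [-3/5, 7/5, -1/5]].
Y = QT⁻¹ = [[-1, 6, 9]] · [[-6/5, 9/5, -2/5], [1/5, -4/5, 2/5], [-3/5, 7/5, -1/5]] = [[-3, 6, 1]].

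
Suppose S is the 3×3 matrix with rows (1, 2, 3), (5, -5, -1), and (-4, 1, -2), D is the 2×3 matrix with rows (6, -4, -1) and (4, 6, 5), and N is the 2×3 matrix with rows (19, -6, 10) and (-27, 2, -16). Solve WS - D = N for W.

WS = N + D = [[25, -10, 9], [-23, 8, -11]].
Since S sits to the right of W, W = (N + D)S⁻¹.
det S = -6, so S⁻¹ = [[-11/6, -7/6, -13/6], [-7/3, -5/3, -8/3], [5/2, 3/2, 5/2]].
W = (N + D)S⁻¹ = [[0, 1, -5], [-4, -3, 1]].

W = [[0, 1, -5], [-4, -3, 1]]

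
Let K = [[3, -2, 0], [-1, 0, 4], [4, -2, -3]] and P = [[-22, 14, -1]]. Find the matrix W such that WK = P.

W = [[-2, -4, -5]]

Right-multiplying both sides by K⁻¹ gives W = PK⁻¹.
det K = -2, so K⁻¹ = [[-4, 3, 4], [-13/2, 9/2, 6], [-1, 1, 1]].
W = PK⁻¹ = [[-22, 14, -1]] · [[-4, 3, 4], [-13/2, 9/2, 6], [-1, 1, 1]] = [[-2, -4, -5]].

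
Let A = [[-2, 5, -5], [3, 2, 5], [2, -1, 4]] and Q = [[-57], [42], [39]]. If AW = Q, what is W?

W = [[6], [-3], [6]]

A is on the left of W, so left-multiply by A⁻¹: W = A⁻¹Q.
A has determinant -1; A⁻¹ = [[-13, 15, -35], [2, -2, 5], [7, -8, 19]].
W = A⁻¹Q = [[-13, 15, -35], [2, -2, 5], [7, -8, 19]] · [[-57], [42], [39]] = [[6], [-3], [6]].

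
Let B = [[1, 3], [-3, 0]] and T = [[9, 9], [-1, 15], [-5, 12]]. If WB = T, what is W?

W = [[3, -2], [5, 2], [4, 3]]

Since B sits to the right of W, W = TB⁻¹.
det B = 9; the adjugate gives B⁻¹ = [[0, -1/3], [1/3, 1/9]].
W = TB⁻¹ = [[9, 9], [-1, 15], [-5, 12]] · [[0, -1/3], [1/3, 1/9]] = [[3, -2], [5, 2], [4, 3]].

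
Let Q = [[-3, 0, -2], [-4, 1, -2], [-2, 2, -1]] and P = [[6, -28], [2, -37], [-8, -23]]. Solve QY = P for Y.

Since Q multiplies Y on the left, Y = Q⁻¹P.
Q has determinant 3; Q⁻¹ = [[1, -4/3, 2/3], [0, -1/3, 2/3], [-2, 2, -1]].
Y = Q⁻¹P = [[1, -4/3, 2/3], [0, -1/3, 2/3], [-2, 2, -1]] · [[6, -28], [2, -37], [-8, -23]] = [[-2, 6], [-6, -3], [0, 5]].

Y = [[-2, 6], [-6, -3], [0, 5]]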